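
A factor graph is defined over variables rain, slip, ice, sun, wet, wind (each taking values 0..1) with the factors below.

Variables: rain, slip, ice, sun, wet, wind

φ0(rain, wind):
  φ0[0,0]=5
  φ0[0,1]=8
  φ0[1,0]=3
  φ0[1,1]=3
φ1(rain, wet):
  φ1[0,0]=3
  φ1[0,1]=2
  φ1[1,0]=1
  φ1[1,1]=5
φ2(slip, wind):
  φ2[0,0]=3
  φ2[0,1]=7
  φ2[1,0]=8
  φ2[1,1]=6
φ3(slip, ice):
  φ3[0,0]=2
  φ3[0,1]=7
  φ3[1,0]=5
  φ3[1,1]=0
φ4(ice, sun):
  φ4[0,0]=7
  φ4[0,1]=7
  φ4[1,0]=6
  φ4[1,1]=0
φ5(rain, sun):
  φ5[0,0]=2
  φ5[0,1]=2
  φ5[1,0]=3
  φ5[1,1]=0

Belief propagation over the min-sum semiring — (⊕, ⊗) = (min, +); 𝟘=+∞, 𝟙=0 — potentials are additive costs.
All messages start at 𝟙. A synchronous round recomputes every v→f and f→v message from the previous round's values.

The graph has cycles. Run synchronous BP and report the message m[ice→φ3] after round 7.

message @ round 7 = [11, 4]

init: all messages = 𝟙 over 2 values
r1 m[φ0→rain] = [5, 3]
r1 m[φ0→wind] = [3, 3]
r1 m[φ1→rain] = [2, 1]
r1 m[φ1→wet] = [1, 2]
r1 m[φ2→slip] = [3, 6]
r1 m[φ2→wind] = [3, 6]
r1 m[φ3→slip] = [2, 0]
r1 m[φ3→ice] = [2, 0]
r1 m[φ4→ice] = [7, 0]
r1 m[φ4→sun] = [6, 0]
r1 m[φ5→rain] = [2, 0]
r1 m[φ5→sun] = [2, 0]
r1 m[rain→φ0] = [0, 0]
r1 m[rain→φ1] = [0, 0]
r1 m[rain→φ5] = [0, 0]
r1 m[slip→φ2] = [0, 0]
r1 m[slip→φ3] = [0, 0]
r1 m[ice→φ3] = [0, 0]
r1 m[ice→φ4] = [0, 0]
r1 m[sun→φ4] = [0, 0]
r1 m[sun→φ5] = [0, 0]
r1 m[wet→φ1] = [0, 0]
r1 m[wind→φ0] = [0, 0]
r1 m[wind→φ2] = [0, 0]
r2 m[φ0→rain] = [5, 3]
r2 m[φ0→wind] = [3, 3]
r2 m[φ1→rain] = [2, 1]
r2 m[φ1→wet] = [1, 2]
r2 m[φ2→slip] = [3, 6]
r2 m[φ2→wind] = [3, 6]
r2 m[φ3→slip] = [2, 0]
r2 m[φ3→ice] = [2, 0]
r2 m[φ4→ice] = [7, 0]
r2 m[φ4→sun] = [6, 0]
r2 m[φ5→rain] = [2, 0]
r2 m[φ5→sun] = [2, 0]
r2 m[rain→φ0] = [4, 1]
r2 m[rain→φ1] = [7, 3]
r2 m[rain→φ5] = [7, 4]
r2 m[slip→φ2] = [2, 0]
r2 m[slip→φ3] = [3, 6]
r2 m[ice→φ3] = [7, 0]
r2 m[ice→φ4] = [2, 0]
r2 m[sun→φ4] = [2, 0]
r2 m[sun→φ5] = [6, 0]
r2 m[wet→φ1] = [0, 0]
r2 m[wind→φ0] = [3, 6]
r2 m[wind→φ2] = [3, 3]
r3 m[φ0→rain] = [8, 6]
r3 m[φ0→wind] = [4, 4]
r3 m[φ1→rain] = [2, 1]
r3 m[φ1→wet] = [4, 8]
r3 m[φ2→slip] = [6, 9]
r3 m[φ2→wind] = [5, 6]
r3 m[φ3→slip] = [7, 0]
r3 m[φ3→ice] = [5, 6]
r3 m[φ4→ice] = [7, 0]
r3 m[φ4→sun] = [6, 0]
r3 m[φ5→rain] = [2, 0]
r3 m[φ5→sun] = [7, 4]
r3 m[rain→φ0] = [4, 1]
r3 m[rain→φ1] = [7, 3]
r3 m[rain→φ5] = [7, 4]
r3 m[slip→φ2] = [2, 0]
r3 m[slip→φ3] = [3, 6]
r3 m[ice→φ3] = [7, 0]
r3 m[ice→φ4] = [2, 0]
r3 m[sun→φ4] = [2, 0]
r3 m[sun→φ5] = [6, 0]
r3 m[wet→φ1] = [0, 0]
r3 m[wind→φ0] = [3, 6]
r3 m[wind→φ2] = [3, 3]
r4 m[φ0→rain] = [8, 6]
r4 m[φ0→wind] = [4, 4]
r4 m[φ1→rain] = [2, 1]
r4 m[φ1→wet] = [4, 8]
r4 m[φ2→slip] = [6, 9]
r4 m[φ2→wind] = [5, 6]
r4 m[φ3→slip] = [7, 0]
r4 m[φ3→ice] = [5, 6]
r4 m[φ4→ice] = [7, 0]
r4 m[φ4→sun] = [6, 0]
r4 m[φ5→rain] = [2, 0]
r4 m[φ5→sun] = [7, 4]
r4 m[rain→φ0] = [4, 1]
r4 m[rain→φ1] = [10, 6]
r4 m[rain→φ5] = [10, 7]
r4 m[slip→φ2] = [7, 0]
r4 m[slip→φ3] = [6, 9]
r4 m[ice→φ3] = [7, 0]
r4 m[ice→φ4] = [5, 6]
r4 m[sun→φ4] = [7, 4]
r4 m[sun→φ5] = [6, 0]
r4 m[wet→φ1] = [0, 0]
r4 m[wind→φ0] = [5, 6]
r4 m[wind→φ2] = [4, 4]
r5 m[φ0→rain] = [10, 8]
r5 m[φ0→wind] = [4, 4]
r5 m[φ1→rain] = [2, 1]
r5 m[φ1→wet] = [7, 11]
r5 m[φ2→slip] = [7, 10]
r5 m[φ2→wind] = [8, 6]
r5 m[φ3→slip] = [7, 0]
r5 m[φ3→ice] = [8, 9]
r5 m[φ4→ice] = [11, 4]
r5 m[φ4→sun] = [12, 6]
r5 m[φ5→rain] = [2, 0]
r5 m[φ5→sun] = [10, 7]
r5 m[rain→φ0] = [4, 1]
r5 m[rain→φ1] = [10, 6]
r5 m[rain→φ5] = [10, 7]
r5 m[slip→φ2] = [7, 0]
r5 m[slip→φ3] = [6, 9]
r5 m[ice→φ3] = [7, 0]
r5 m[ice→φ4] = [5, 6]
r5 m[sun→φ4] = [7, 4]
r5 m[sun→φ5] = [6, 0]
r5 m[wet→φ1] = [0, 0]
r5 m[wind→φ0] = [5, 6]
r5 m[wind→φ2] = [4, 4]
r6 m[φ0→rain] = [10, 8]
r6 m[φ0→wind] = [4, 4]
r6 m[φ1→rain] = [2, 1]
r6 m[φ1→wet] = [7, 11]
r6 m[φ2→slip] = [7, 10]
r6 m[φ2→wind] = [8, 6]
r6 m[φ3→slip] = [7, 0]
r6 m[φ3→ice] = [8, 9]
r6 m[φ4→ice] = [11, 4]
r6 m[φ4→sun] = [12, 6]
r6 m[φ5→rain] = [2, 0]
r6 m[φ5→sun] = [10, 7]
r6 m[rain→φ0] = [4, 1]
r6 m[rain→φ1] = [12, 8]
r6 m[rain→φ5] = [12, 9]
r6 m[slip→φ2] = [7, 0]
r6 m[slip→φ3] = [7, 10]
r6 m[ice→φ3] = [11, 4]
r6 m[ice→φ4] = [8, 9]
r6 m[sun→φ4] = [10, 7]
r6 m[sun→φ5] = [12, 6]
r6 m[wet→φ1] = [0, 0]
r6 m[wind→φ0] = [8, 6]
r6 m[wind→φ2] = [4, 4]
r7 m[φ0→rain] = [13, 9]
r7 m[φ0→wind] = [4, 4]
r7 m[φ1→rain] = [2, 1]
r7 m[φ1→wet] = [9, 13]
r7 m[φ2→slip] = [7, 10]
r7 m[φ2→wind] = [8, 6]
r7 m[φ3→slip] = [11, 4]
r7 m[φ3→ice] = [9, 10]
r7 m[φ4→ice] = [14, 7]
r7 m[φ4→sun] = [15, 9]
r7 m[φ5→rain] = [8, 6]
r7 m[φ5→sun] = [12, 9]
r7 m[rain→φ0] = [4, 1]
r7 m[rain→φ1] = [12, 8]
r7 m[rain→φ5] = [12, 9]
r7 m[slip→φ2] = [7, 0]
r7 m[slip→φ3] = [7, 10]
r7 m[ice→φ3] = [11, 4]
r7 m[ice→φ4] = [8, 9]
r7 m[sun→φ4] = [10, 7]
r7 m[sun→φ5] = [12, 6]
r7 m[wet→φ1] = [0, 0]
r7 m[wind→φ0] = [8, 6]
r7 m[wind→φ2] = [4, 4]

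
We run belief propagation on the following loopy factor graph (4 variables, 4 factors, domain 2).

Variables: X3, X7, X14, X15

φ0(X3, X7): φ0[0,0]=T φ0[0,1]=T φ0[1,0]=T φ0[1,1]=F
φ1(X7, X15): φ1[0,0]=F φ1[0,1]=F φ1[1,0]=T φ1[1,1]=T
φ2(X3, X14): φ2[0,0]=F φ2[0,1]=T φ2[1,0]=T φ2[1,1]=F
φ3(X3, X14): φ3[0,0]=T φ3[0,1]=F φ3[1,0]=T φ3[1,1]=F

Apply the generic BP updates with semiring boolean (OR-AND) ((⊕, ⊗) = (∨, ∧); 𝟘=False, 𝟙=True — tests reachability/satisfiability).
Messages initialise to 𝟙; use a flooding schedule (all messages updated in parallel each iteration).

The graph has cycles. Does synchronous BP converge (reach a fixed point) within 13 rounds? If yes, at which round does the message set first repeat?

CONVERGED at round 11

init: all messages = 𝟙 over 2 values
r1 m[φ0→X3] = [T, T]
r1 m[φ0→X7] = [T, T]
r1 m[φ1→X7] = [F, T]
r1 m[φ1→X15] = [T, T]
r1 m[φ2→X3] = [T, T]
r1 m[φ2→X14] = [T, T]
r1 m[φ3→X3] = [T, T]
r1 m[φ3→X14] = [T, F]
r1 m[X3→φ0] = [T, T]
r1 m[X3→φ2] = [T, T]
r1 m[X3→φ3] = [T, T]
r1 m[X7→φ0] = [T, T]
r1 m[X7→φ1] = [T, T]
r1 m[X14→φ2] = [T, T]
r1 m[X14→φ3] = [T, T]
r1 m[X15→φ1] = [T, T]
r2 m[φ0→X3] = [T, T]
r2 m[φ0→X7] = [T, T]
r2 m[φ1→X7] = [F, T]
r2 m[φ1→X15] = [T, T]
r2 m[φ2→X3] = [T, T]
r2 m[φ2→X14] = [T, T]
r2 m[φ3→X3] = [T, T]
r2 m[φ3→X14] = [T, F]
r2 m[X3→φ0] = [T, T]
r2 m[X3→φ2] = [T, T]
r2 m[X3→φ3] = [T, T]
r2 m[X7→φ0] = [F, T]
r2 m[X7→φ1] = [T, T]
r2 m[X14→φ2] = [T, F]
r2 m[X14→φ3] = [T, T]
r2 m[X15→φ1] = [T, T]
r3 m[φ0→X3] = [T, F]
r3 m[φ0→X7] = [T, T]
r3 m[φ1→X7] = [F, T]
r3 m[φ1→X15] = [T, T]
r3 m[φ2→X3] = [F, T]
r3 m[φ2→X14] = [T, T]
r3 m[φ3→X3] = [T, T]
r3 m[φ3→X14] = [T, F]
r3 m[X3→φ0] = [T, T]
r3 m[X3→φ2] = [T, T]
r3 m[X3→φ3] = [T, T]
r3 m[X7→φ0] = [F, T]
r3 m[X7→φ1] = [T, T]
r3 m[X14→φ2] = [T, F]
r3 m[X14→φ3] = [T, T]
r3 m[X15→φ1] = [T, T]
r4 m[φ0→X3] = [T, F]
r4 m[φ0→X7] = [T, T]
r4 m[φ1→X7] = [F, T]
r4 m[φ1→X15] = [T, T]
r4 m[φ2→X3] = [F, T]
r4 m[φ2→X14] = [T, T]
r4 m[φ3→X3] = [T, T]
r4 m[φ3→X14] = [T, F]
r4 m[X3→φ0] = [F, T]
r4 m[X3→φ2] = [T, F]
r4 m[X3→φ3] = [F, F]
r4 m[X7→φ0] = [F, T]
r4 m[X7→φ1] = [T, T]
r4 m[X14→φ2] = [T, F]
r4 m[X14→φ3] = [T, T]
r4 m[X15→φ1] = [T, T]
r5 m[φ0→X3] = [T, F]
r5 m[φ0→X7] = [T, F]
r5 m[φ1→X7] = [F, T]
r5 m[φ1→X15] = [T, T]
r5 m[φ2→X3] = [F, T]
r5 m[φ2→X14] = [F, T]
r5 m[φ3→X3] = [T, T]
r5 m[φ3→X14] = [F, F]
r5 m[X3→φ0] = [F, T]
r5 m[X3→φ2] = [T, F]
r5 m[X3→φ3] = [F, F]
r5 m[X7→φ0] = [F, T]
r5 m[X7→φ1] = [T, T]
r5 m[X14→φ2] = [T, F]
r5 m[X14→φ3] = [T, T]
r5 m[X15→φ1] = [T, T]
r6 m[φ0→X3] = [T, F]
r6 m[φ0→X7] = [T, F]
r6 m[φ1→X7] = [F, T]
r6 m[φ1→X15] = [T, T]
r6 m[φ2→X3] = [F, T]
r6 m[φ2→X14] = [F, T]
r6 m[φ3→X3] = [T, T]
r6 m[φ3→X14] = [F, F]
r6 m[X3→φ0] = [F, T]
r6 m[X3→φ2] = [T, F]
r6 m[X3→φ3] = [F, F]
r6 m[X7→φ0] = [F, T]
r6 m[X7→φ1] = [T, F]
r6 m[X14→φ2] = [F, F]
r6 m[X14→φ3] = [F, T]
r6 m[X15→φ1] = [T, T]
r7 m[φ0→X3] = [T, F]
r7 m[φ0→X7] = [T, F]
r7 m[φ1→X7] = [F, T]
r7 m[φ1→X15] = [F, F]
r7 m[φ2→X3] = [F, F]
r7 m[φ2→X14] = [F, T]
r7 m[φ3→X3] = [F, F]
r7 m[φ3→X14] = [F, F]
r7 m[X3→φ0] = [F, T]
r7 m[X3→φ2] = [T, F]
r7 m[X3→φ3] = [F, F]
r7 m[X7→φ0] = [F, T]
r7 m[X7→φ1] = [T, F]
r7 m[X14→φ2] = [F, F]
r7 m[X14→φ3] = [F, T]
r7 m[X15→φ1] = [T, T]
r8 m[φ0→X3] = [T, F]
r8 m[φ0→X7] = [T, F]
r8 m[φ1→X7] = [F, T]
r8 m[φ1→X15] = [F, F]
r8 m[φ2→X3] = [F, F]
r8 m[φ2→X14] = [F, T]
r8 m[φ3→X3] = [F, F]
r8 m[φ3→X14] = [F, F]
r8 m[X3→φ0] = [F, F]
r8 m[X3→φ2] = [F, F]
r8 m[X3→φ3] = [F, F]
r8 m[X7→φ0] = [F, T]
r8 m[X7→φ1] = [T, F]
r8 m[X14→φ2] = [F, F]
r8 m[X14→φ3] = [F, T]
r8 m[X15→φ1] = [T, T]
r9 m[φ0→X3] = [T, F]
r9 m[φ0→X7] = [F, F]
r9 m[φ1→X7] = [F, T]
r9 m[φ1→X15] = [F, F]
r9 m[φ2→X3] = [F, F]
r9 m[φ2→X14] = [F, F]
r9 m[φ3→X3] = [F, F]
r9 m[φ3→X14] = [F, F]
r9 m[X3→φ0] = [F, F]
r9 m[X3→φ2] = [F, F]
r9 m[X3→φ3] = [F, F]
r9 m[X7→φ0] = [F, T]
r9 m[X7→φ1] = [T, F]
r9 m[X14→φ2] = [F, F]
r9 m[X14→φ3] = [F, T]
r9 m[X15→φ1] = [T, T]
r10 m[φ0→X3] = [T, F]
r10 m[φ0→X7] = [F, F]
r10 m[φ1→X7] = [F, T]
r10 m[φ1→X15] = [F, F]
r10 m[φ2→X3] = [F, F]
r10 m[φ2→X14] = [F, F]
r10 m[φ3→X3] = [F, F]
r10 m[φ3→X14] = [F, F]
r10 m[X3→φ0] = [F, F]
r10 m[X3→φ2] = [F, F]
r10 m[X3→φ3] = [F, F]
r10 m[X7→φ0] = [F, T]
r10 m[X7→φ1] = [F, F]
r10 m[X14→φ2] = [F, F]
r10 m[X14→φ3] = [F, F]
r10 m[X15→φ1] = [T, T]
r11 m[φ0→X3] = [T, F]
r11 m[φ0→X7] = [F, F]
r11 m[φ1→X7] = [F, T]
r11 m[φ1→X15] = [F, F]
r11 m[φ2→X3] = [F, F]
r11 m[φ2→X14] = [F, F]
r11 m[φ3→X3] = [F, F]
r11 m[φ3→X14] = [F, F]
r11 m[X3→φ0] = [F, F]
r11 m[X3→φ2] = [F, F]
r11 m[X3→φ3] = [F, F]
r11 m[X7→φ0] = [F, T]
r11 m[X7→φ1] = [F, F]
r11 m[X14→φ2] = [F, F]
r11 m[X14→φ3] = [F, F]
r11 m[X15→φ1] = [T, T]
fixed point reached at round 11
messages reach a fixed point at round 11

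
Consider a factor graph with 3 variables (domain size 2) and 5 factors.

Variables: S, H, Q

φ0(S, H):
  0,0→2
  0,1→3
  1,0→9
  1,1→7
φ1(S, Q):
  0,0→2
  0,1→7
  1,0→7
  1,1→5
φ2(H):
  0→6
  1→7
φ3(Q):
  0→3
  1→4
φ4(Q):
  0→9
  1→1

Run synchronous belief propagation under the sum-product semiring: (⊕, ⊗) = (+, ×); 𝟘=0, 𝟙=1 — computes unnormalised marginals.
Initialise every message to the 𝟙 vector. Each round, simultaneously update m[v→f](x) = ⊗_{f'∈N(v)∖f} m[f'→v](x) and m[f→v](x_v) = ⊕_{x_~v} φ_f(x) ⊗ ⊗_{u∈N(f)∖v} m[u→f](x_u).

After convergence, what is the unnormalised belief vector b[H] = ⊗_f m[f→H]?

init: all messages = 𝟙 over 2 values
r1 m[φ0→S] = [5, 16]
r1 m[φ0→H] = [11, 10]
r1 m[φ1→S] = [9, 12]
r1 m[φ1→Q] = [9, 12]
r1 m[φ2→H] = [6, 7]
r1 m[φ3→Q] = [3, 4]
r1 m[φ4→Q] = [9, 1]
r1 m[S→φ0] = [1, 1]
r1 m[S→φ1] = [1, 1]
r1 m[H→φ0] = [1, 1]
r1 m[H→φ2] = [1, 1]
r1 m[Q→φ1] = [1, 1]
r1 m[Q→φ3] = [1, 1]
r1 m[Q→φ4] = [1, 1]
r2 m[φ0→S] = [5, 16]
r2 m[φ0→H] = [11, 10]
r2 m[φ1→S] = [9, 12]
r2 m[φ1→Q] = [9, 12]
r2 m[φ2→H] = [6, 7]
r2 m[φ3→Q] = [3, 4]
r2 m[φ4→Q] = [9, 1]
r2 m[S→φ0] = [9, 12]
r2 m[S→φ1] = [5, 16]
r2 m[H→φ0] = [6, 7]
r2 m[H→φ2] = [11, 10]
r2 m[Q→φ1] = [27, 4]
r2 m[Q→φ3] = [81, 12]
r2 m[Q→φ4] = [27, 48]
r3 m[φ0→S] = [33, 103]
r3 m[φ0→H] = [126, 111]
r3 m[φ1→S] = [82, 209]
r3 m[φ1→Q] = [122, 115]
r3 m[φ2→H] = [6, 7]
r3 m[φ3→Q] = [3, 4]
r3 m[φ4→Q] = [9, 1]
r3 m[S→φ0] = [9, 12]
r3 m[S→φ1] = [5, 16]
r3 m[H→φ0] = [6, 7]
r3 m[H→φ2] = [11, 10]
r3 m[Q→φ1] = [27, 4]
r3 m[Q→φ3] = [81, 12]
r3 m[Q→φ4] = [27, 48]
r4 m[φ0→S] = [33, 103]
r4 m[φ0→H] = [126, 111]
r4 m[φ1→S] = [82, 209]
r4 m[φ1→Q] = [122, 115]
r4 m[φ2→H] = [6, 7]
r4 m[φ3→Q] = [3, 4]
r4 m[φ4→Q] = [9, 1]
r4 m[S→φ0] = [82, 209]
r4 m[S→φ1] = [33, 103]
r4 m[H→φ0] = [6, 7]
r4 m[H→φ2] = [126, 111]
r4 m[Q→φ1] = [27, 4]
r4 m[Q→φ3] = [1098, 115]
r4 m[Q→φ4] = [366, 460]
r5 m[φ0→S] = [33, 103]
r5 m[φ0→H] = [2045, 1709]
r5 m[φ1→S] = [82, 209]
r5 m[φ1→Q] = [787, 746]
r5 m[φ2→H] = [6, 7]
r5 m[φ3→Q] = [3, 4]
r5 m[φ4→Q] = [9, 1]
r5 m[S→φ0] = [82, 209]
r5 m[S→φ1] = [33, 103]
r5 m[H→φ0] = [6, 7]
r5 m[H→φ2] = [126, 111]
r5 m[Q→φ1] = [27, 4]
r5 m[Q→φ3] = [1098, 115]
r5 m[Q→φ4] = [366, 460]
r6 m[φ0→S] = [33, 103]
r6 m[φ0→H] = [2045, 1709]
r6 m[φ1→S] = [82, 209]
r6 m[φ1→Q] = [787, 746]
r6 m[φ2→H] = [6, 7]
r6 m[φ3→Q] = [3, 4]
r6 m[φ4→Q] = [9, 1]
r6 m[S→φ0] = [82, 209]
r6 m[S→φ1] = [33, 103]
r6 m[H→φ0] = [6, 7]
r6 m[H→φ2] = [2045, 1709]
r6 m[Q→φ1] = [27, 4]
r6 m[Q→φ3] = [7083, 746]
r6 m[Q→φ4] = [2361, 2984]
r7 m[φ0→S] = [33, 103]
r7 m[φ0→H] = [2045, 1709]
r7 m[φ1→S] = [82, 209]
r7 m[φ1→Q] = [787, 746]
r7 m[φ2→H] = [6, 7]
r7 m[φ3→Q] = [3, 4]
r7 m[φ4→Q] = [9, 1]
r7 m[S→φ0] = [82, 209]
r7 m[S→φ1] = [33, 103]
r7 m[H→φ0] = [6, 7]
r7 m[H→φ2] = [2045, 1709]
r7 m[Q→φ1] = [27, 4]
r7 m[Q→φ3] = [7083, 746]
r7 m[Q→φ4] = [2361, 2984]
fixed point reached at round 7
b[H] = ⊗ incoming = [12270, 11963]

b[H] = [12270, 11963]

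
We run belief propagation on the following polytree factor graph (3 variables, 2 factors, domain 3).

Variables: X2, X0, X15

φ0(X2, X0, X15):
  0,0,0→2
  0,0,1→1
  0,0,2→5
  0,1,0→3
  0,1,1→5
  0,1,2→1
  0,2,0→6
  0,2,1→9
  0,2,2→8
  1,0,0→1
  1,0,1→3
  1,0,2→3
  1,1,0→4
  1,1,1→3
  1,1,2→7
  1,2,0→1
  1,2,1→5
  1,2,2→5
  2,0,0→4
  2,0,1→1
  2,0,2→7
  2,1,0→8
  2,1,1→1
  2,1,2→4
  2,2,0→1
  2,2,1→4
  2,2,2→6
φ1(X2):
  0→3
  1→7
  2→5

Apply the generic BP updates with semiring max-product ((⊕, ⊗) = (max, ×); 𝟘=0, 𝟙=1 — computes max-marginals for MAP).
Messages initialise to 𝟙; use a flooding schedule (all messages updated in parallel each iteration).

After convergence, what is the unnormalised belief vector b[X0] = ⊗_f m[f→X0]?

b[X0] = [35, 49, 35]

init: all messages = 𝟙 over 3 values
r1 m[φ0→X2] = [9, 7, 8]
r1 m[φ0→X0] = [7, 8, 9]
r1 m[φ0→X15] = [8, 9, 8]
r1 m[φ1→X2] = [3, 7, 5]
r1 m[X2→φ0] = [1, 1, 1]
r1 m[X2→φ1] = [1, 1, 1]
r1 m[X0→φ0] = [1, 1, 1]
r1 m[X15→φ0] = [1, 1, 1]
r2 m[φ0→X2] = [9, 7, 8]
r2 m[φ0→X0] = [7, 8, 9]
r2 m[φ0→X15] = [8, 9, 8]
r2 m[φ1→X2] = [3, 7, 5]
r2 m[X2→φ0] = [3, 7, 5]
r2 m[X2→φ1] = [9, 7, 8]
r2 m[X0→φ0] = [1, 1, 1]
r2 m[X15→φ0] = [1, 1, 1]
r3 m[φ0→X2] = [9, 7, 8]
r3 m[φ0→X0] = [35, 49, 35]
r3 m[φ0→X15] = [40, 35, 49]
r3 m[φ1→X2] = [3, 7, 5]
r3 m[X2→φ0] = [3, 7, 5]
r3 m[X2→φ1] = [9, 7, 8]
r3 m[X0→φ0] = [1, 1, 1]
r3 m[X15→φ0] = [1, 1, 1]
r4 m[φ0→X2] = [9, 7, 8]
r4 m[φ0→X0] = [35, 49, 35]
r4 m[φ0→X15] = [40, 35, 49]
r4 m[φ1→X2] = [3, 7, 5]
r4 m[X2→φ0] = [3, 7, 5]
r4 m[X2→φ1] = [9, 7, 8]
r4 m[X0→φ0] = [1, 1, 1]
r4 m[X15→φ0] = [1, 1, 1]
fixed point reached at round 4
b[X0] = ⊗ incoming = [35, 49, 35]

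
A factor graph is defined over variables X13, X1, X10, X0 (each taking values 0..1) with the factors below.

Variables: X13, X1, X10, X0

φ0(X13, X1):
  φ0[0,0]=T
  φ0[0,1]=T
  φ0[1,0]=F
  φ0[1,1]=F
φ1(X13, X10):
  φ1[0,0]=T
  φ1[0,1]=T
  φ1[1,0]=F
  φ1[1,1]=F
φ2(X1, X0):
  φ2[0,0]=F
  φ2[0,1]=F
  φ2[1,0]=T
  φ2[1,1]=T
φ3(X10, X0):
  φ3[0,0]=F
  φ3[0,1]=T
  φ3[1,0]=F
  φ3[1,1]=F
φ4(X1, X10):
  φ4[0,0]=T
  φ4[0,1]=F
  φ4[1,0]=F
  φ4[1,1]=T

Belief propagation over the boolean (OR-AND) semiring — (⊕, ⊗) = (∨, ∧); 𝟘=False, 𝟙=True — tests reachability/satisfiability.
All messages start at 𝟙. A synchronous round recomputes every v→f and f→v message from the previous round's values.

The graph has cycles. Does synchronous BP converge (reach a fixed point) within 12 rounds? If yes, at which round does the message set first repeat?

CONVERGED at round 10

init: all messages = 𝟙 over 2 values
r1 m[φ0→X13] = [T, F]
r1 m[φ0→X1] = [T, T]
r1 m[φ1→X13] = [T, F]
r1 m[φ1→X10] = [T, T]
r1 m[φ2→X1] = [F, T]
r1 m[φ2→X0] = [T, T]
r1 m[φ3→X10] = [T, F]
r1 m[φ3→X0] = [F, T]
r1 m[φ4→X1] = [T, T]
r1 m[φ4→X10] = [T, T]
r1 m[X13→φ0] = [T, T]
r1 m[X13→φ1] = [T, T]
r1 m[X1→φ0] = [T, T]
r1 m[X1→φ2] = [T, T]
r1 m[X1→φ4] = [T, T]
r1 m[X10→φ1] = [T, T]
r1 m[X10→φ3] = [T, T]
r1 m[X10→φ4] = [T, T]
r1 m[X0→φ2] = [T, T]
r1 m[X0→φ3] = [T, T]
r2 m[φ0→X13] = [T, F]
r2 m[φ0→X1] = [T, T]
r2 m[φ1→X13] = [T, F]
r2 m[φ1→X10] = [T, T]
r2 m[φ2→X1] = [F, T]
r2 m[φ2→X0] = [T, T]
r2 m[φ3→X10] = [T, F]
r2 m[φ3→X0] = [F, T]
r2 m[φ4→X1] = [T, T]
r2 m[φ4→X10] = [T, T]
r2 m[X13→φ0] = [T, F]
r2 m[X13→φ1] = [T, F]
r2 m[X1→φ0] = [F, T]
r2 m[X1→φ2] = [T, T]
r2 m[X1→φ4] = [F, T]
r2 m[X10→φ1] = [T, F]
r2 m[X10→φ3] = [T, T]
r2 m[X10→φ4] = [T, F]
r2 m[X0→φ2] = [F, T]
r2 m[X0→φ3] = [T, T]
r3 m[φ0→X13] = [T, F]
r3 m[φ0→X1] = [T, T]
r3 m[φ1→X13] = [T, F]
r3 m[φ1→X10] = [T, T]
r3 m[φ2→X1] = [F, T]
r3 m[φ2→X0] = [T, T]
r3 m[φ3→X10] = [T, F]
r3 m[φ3→X0] = [F, T]
r3 m[φ4→X1] = [T, F]
r3 m[φ4→X10] = [F, T]
r3 m[X13→φ0] = [T, F]
r3 m[X13→φ1] = [T, F]
r3 m[X1→φ0] = [F, T]
r3 m[X1→φ2] = [T, T]
r3 m[X1→φ4] = [F, T]
r3 m[X10→φ1] = [T, F]
r3 m[X10→φ3] = [T, T]
r3 m[X10→φ4] = [T, F]
r3 m[X0→φ2] = [F, T]
r3 m[X0→φ3] = [T, T]
r4 m[φ0→X13] = [T, F]
r4 m[φ0→X1] = [T, T]
r4 m[φ1→X13] = [T, F]
r4 m[φ1→X10] = [T, T]
r4 m[φ2→X1] = [F, T]
r4 m[φ2→X0] = [T, T]
r4 m[φ3→X10] = [T, F]
r4 m[φ3→X0] = [F, T]
r4 m[φ4→X1] = [T, F]
r4 m[φ4→X10] = [F, T]
r4 m[X13→φ0] = [T, F]
r4 m[X13→φ1] = [T, F]
r4 m[X1→φ0] = [F, F]
r4 m[X1→φ2] = [T, F]
r4 m[X1→φ4] = [F, T]
r4 m[X10→φ1] = [F, F]
r4 m[X10→φ3] = [F, T]
r4 m[X10→φ4] = [T, F]
r4 m[X0→φ2] = [F, T]
r4 m[X0→φ3] = [T, T]
r5 m[φ0→X13] = [F, F]
r5 m[φ0→X1] = [T, T]
r5 m[φ1→X13] = [F, F]
r5 m[φ1→X10] = [T, T]
r5 m[φ2→X1] = [F, T]
r5 m[φ2→X0] = [F, F]
r5 m[φ3→X10] = [T, F]
r5 m[φ3→X0] = [F, F]
r5 m[φ4→X1] = [T, F]
r5 m[φ4→X10] = [F, T]
r5 m[X13→φ0] = [T, F]
r5 m[X13→φ1] = [T, F]
r5 m[X1→φ0] = [F, F]
r5 m[X1→φ2] = [T, F]
r5 m[X1→φ4] = [F, T]
r5 m[X10→φ1] = [F, F]
r5 m[X10→φ3] = [F, T]
r5 m[X10→φ4] = [T, F]
r5 m[X0→φ2] = [F, T]
r5 m[X0→φ3] = [T, T]
r6 m[φ0→X13] = [F, F]
r6 m[φ0→X1] = [T, T]
r6 m[φ1→X13] = [F, F]
r6 m[φ1→X10] = [T, T]
r6 m[φ2→X1] = [F, T]
r6 m[φ2→X0] = [F, F]
r6 m[φ3→X10] = [T, F]
r6 m[φ3→X0] = [F, F]
r6 m[φ4→X1] = [T, F]
r6 m[φ4→X10] = [F, T]
r6 m[X13→φ0] = [F, F]
r6 m[X13→φ1] = [F, F]
r6 m[X1→φ0] = [F, F]
r6 m[X1→φ2] = [T, F]
r6 m[X1→φ4] = [F, T]
r6 m[X10→φ1] = [F, F]
r6 m[X10→φ3] = [F, T]
r6 m[X10→φ4] = [T, F]
r6 m[X0→φ2] = [F, F]
r6 m[X0→φ3] = [F, F]
r7 m[φ0→X13] = [F, F]
r7 m[φ0→X1] = [F, F]
r7 m[φ1→X13] = [F, F]
r7 m[φ1→X10] = [F, F]
r7 m[φ2→X1] = [F, F]
r7 m[φ2→X0] = [F, F]
r7 m[φ3→X10] = [F, F]
r7 m[φ3→X0] = [F, F]
r7 m[φ4→X1] = [T, F]
r7 m[φ4→X10] = [F, T]
r7 m[X13→φ0] = [F, F]
r7 m[X13→φ1] = [F, F]
r7 m[X1→φ0] = [F, F]
r7 m[X1→φ2] = [T, F]
r7 m[X1→φ4] = [F, T]
r7 m[X10→φ1] = [F, F]
r7 m[X10→φ3] = [F, T]
r7 m[X10→φ4] = [T, F]
r7 m[X0→φ2] = [F, F]
r7 m[X0→φ3] = [F, F]
r8 m[φ0→X13] = [F, F]
r8 m[φ0→X1] = [F, F]
r8 m[φ1→X13] = [F, F]
r8 m[φ1→X10] = [F, F]
r8 m[φ2→X1] = [F, F]
r8 m[φ2→X0] = [F, F]
r8 m[φ3→X10] = [F, F]
r8 m[φ3→X0] = [F, F]
r8 m[φ4→X1] = [T, F]
r8 m[φ4→X10] = [F, T]
r8 m[X13→φ0] = [F, F]
r8 m[X13→φ1] = [F, F]
r8 m[X1→φ0] = [F, F]
r8 m[X1→φ2] = [F, F]
r8 m[X1→φ4] = [F, F]
r8 m[X10→φ1] = [F, F]
r8 m[X10→φ3] = [F, F]
r8 m[X10→φ4] = [F, F]
r8 m[X0→φ2] = [F, F]
r8 m[X0→φ3] = [F, F]
r9 m[φ0→X13] = [F, F]
r9 m[φ0→X1] = [F, F]
r9 m[φ1→X13] = [F, F]
r9 m[φ1→X10] = [F, F]
r9 m[φ2→X1] = [F, F]
r9 m[φ2→X0] = [F, F]
r9 m[φ3→X10] = [F, F]
r9 m[φ3→X0] = [F, F]
r9 m[φ4→X1] = [F, F]
r9 m[φ4→X10] = [F, F]
r9 m[X13→φ0] = [F, F]
r9 m[X13→φ1] = [F, F]
r9 m[X1→φ0] = [F, F]
r9 m[X1→φ2] = [F, F]
r9 m[X1→φ4] = [F, F]
r9 m[X10→φ1] = [F, F]
r9 m[X10→φ3] = [F, F]
r9 m[X10→φ4] = [F, F]
r9 m[X0→φ2] = [F, F]
r9 m[X0→φ3] = [F, F]
r10 m[φ0→X13] = [F, F]
r10 m[φ0→X1] = [F, F]
r10 m[φ1→X13] = [F, F]
r10 m[φ1→X10] = [F, F]
r10 m[φ2→X1] = [F, F]
r10 m[φ2→X0] = [F, F]
r10 m[φ3→X10] = [F, F]
r10 m[φ3→X0] = [F, F]
r10 m[φ4→X1] = [F, F]
r10 m[φ4→X10] = [F, F]
r10 m[X13→φ0] = [F, F]
r10 m[X13→φ1] = [F, F]
r10 m[X1→φ0] = [F, F]
r10 m[X1→φ2] = [F, F]
r10 m[X1→φ4] = [F, F]
r10 m[X10→φ1] = [F, F]
r10 m[X10→φ3] = [F, F]
r10 m[X10→φ4] = [F, F]
r10 m[X0→φ2] = [F, F]
r10 m[X0→φ3] = [F, F]
fixed point reached at round 10
messages reach a fixed point at round 10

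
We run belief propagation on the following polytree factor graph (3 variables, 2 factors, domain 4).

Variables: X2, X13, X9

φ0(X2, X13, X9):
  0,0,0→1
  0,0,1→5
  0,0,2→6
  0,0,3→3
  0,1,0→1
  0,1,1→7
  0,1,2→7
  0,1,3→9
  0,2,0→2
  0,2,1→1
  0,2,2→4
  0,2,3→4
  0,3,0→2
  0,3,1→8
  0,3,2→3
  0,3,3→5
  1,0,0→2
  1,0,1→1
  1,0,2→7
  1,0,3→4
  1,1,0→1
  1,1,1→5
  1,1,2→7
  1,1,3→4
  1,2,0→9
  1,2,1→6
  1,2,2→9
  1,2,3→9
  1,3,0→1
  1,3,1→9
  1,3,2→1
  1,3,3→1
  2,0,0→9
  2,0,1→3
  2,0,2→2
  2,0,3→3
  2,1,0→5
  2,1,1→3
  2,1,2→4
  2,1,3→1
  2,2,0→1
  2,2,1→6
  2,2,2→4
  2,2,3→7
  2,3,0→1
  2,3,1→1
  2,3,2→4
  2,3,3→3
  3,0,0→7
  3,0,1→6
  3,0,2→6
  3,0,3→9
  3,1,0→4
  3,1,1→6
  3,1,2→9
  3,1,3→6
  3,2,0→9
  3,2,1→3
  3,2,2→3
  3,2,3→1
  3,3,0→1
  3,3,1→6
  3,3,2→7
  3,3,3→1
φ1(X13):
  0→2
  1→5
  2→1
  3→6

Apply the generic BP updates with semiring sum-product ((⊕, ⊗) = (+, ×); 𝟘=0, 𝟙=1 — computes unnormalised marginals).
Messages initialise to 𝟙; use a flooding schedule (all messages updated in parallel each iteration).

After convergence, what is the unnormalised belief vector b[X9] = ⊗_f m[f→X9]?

b[X9] = [144, 295, 287, 219]

init: all messages = 𝟙 over 4 values
r1 m[φ0→X2] = [68, 76, 57, 84]
r1 m[φ0→X13] = [74, 79, 78, 54]
r1 m[φ0→X9] = [56, 76, 83, 70]
r1 m[φ1→X13] = [2, 5, 1, 6]
r1 m[X2→φ0] = [1, 1, 1, 1]
r1 m[X13→φ0] = [1, 1, 1, 1]
r1 m[X13→φ1] = [1, 1, 1, 1]
r1 m[X9→φ0] = [1, 1, 1, 1]
r2 m[φ0→X2] = [68, 76, 57, 84]
r2 m[φ0→X13] = [74, 79, 78, 54]
r2 m[φ0→X9] = [56, 76, 83, 70]
r2 m[φ1→X13] = [2, 5, 1, 6]
r2 m[X2→φ0] = [1, 1, 1, 1]
r2 m[X13→φ0] = [2, 5, 1, 6]
r2 m[X13→φ1] = [74, 79, 78, 54]
r2 m[X9→φ0] = [1, 1, 1, 1]
r3 m[φ0→X2] = [269, 218, 171, 287]
r3 m[φ0→X13] = [74, 79, 78, 54]
r3 m[φ0→X9] = [144, 295, 287, 219]
r3 m[φ1→X13] = [2, 5, 1, 6]
r3 m[X2→φ0] = [1, 1, 1, 1]
r3 m[X13→φ0] = [2, 5, 1, 6]
r3 m[X13→φ1] = [74, 79, 78, 54]
r3 m[X9→φ0] = [1, 1, 1, 1]
r4 m[φ0→X2] = [269, 218, 171, 287]
r4 m[φ0→X13] = [74, 79, 78, 54]
r4 m[φ0→X9] = [144, 295, 287, 219]
r4 m[φ1→X13] = [2, 5, 1, 6]
r4 m[X2→φ0] = [1, 1, 1, 1]
r4 m[X13→φ0] = [2, 5, 1, 6]
r4 m[X13→φ1] = [74, 79, 78, 54]
r4 m[X9→φ0] = [1, 1, 1, 1]
fixed point reached at round 4
b[X9] = ⊗ incoming = [144, 295, 287, 219]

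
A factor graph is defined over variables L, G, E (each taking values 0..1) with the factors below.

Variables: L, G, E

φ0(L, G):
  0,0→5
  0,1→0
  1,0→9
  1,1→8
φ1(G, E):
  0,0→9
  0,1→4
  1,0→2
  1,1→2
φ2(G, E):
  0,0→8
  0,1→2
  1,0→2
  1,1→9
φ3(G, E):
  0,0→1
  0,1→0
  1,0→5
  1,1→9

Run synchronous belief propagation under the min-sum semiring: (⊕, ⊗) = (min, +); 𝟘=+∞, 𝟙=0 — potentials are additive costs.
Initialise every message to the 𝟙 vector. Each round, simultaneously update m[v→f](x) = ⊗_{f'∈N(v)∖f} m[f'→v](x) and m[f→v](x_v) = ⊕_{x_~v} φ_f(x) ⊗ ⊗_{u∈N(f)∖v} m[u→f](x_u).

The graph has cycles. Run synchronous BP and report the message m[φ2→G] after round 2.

message @ round 2 = [2, 2]

init: all messages = 𝟙 over 2 values
r1 m[φ0→L] = [0, 8]
r1 m[φ0→G] = [5, 0]
r1 m[φ1→G] = [4, 2]
r1 m[φ1→E] = [2, 2]
r1 m[φ2→G] = [2, 2]
r1 m[φ2→E] = [2, 2]
r1 m[φ3→G] = [0, 5]
r1 m[φ3→E] = [1, 0]
r1 m[L→φ0] = [0, 0]
r1 m[G→φ0] = [0, 0]
r1 m[G→φ1] = [0, 0]
r1 m[G→φ2] = [0, 0]
r1 m[G→φ3] = [0, 0]
r1 m[E→φ1] = [0, 0]
r1 m[E→φ2] = [0, 0]
r1 m[E→φ3] = [0, 0]
r2 m[φ0→L] = [0, 8]
r2 m[φ0→G] = [5, 0]
r2 m[φ1→G] = [4, 2]
r2 m[φ1→E] = [2, 2]
r2 m[φ2→G] = [2, 2]
r2 m[φ2→E] = [2, 2]
r2 m[φ3→G] = [0, 5]
r2 m[φ3→E] = [1, 0]
r2 m[L→φ0] = [0, 0]
r2 m[G→φ0] = [6, 9]
r2 m[G→φ1] = [7, 7]
r2 m[G→φ2] = [9, 7]
r2 m[G→φ3] = [11, 4]
r2 m[E→φ1] = [3, 2]
r2 m[E→φ2] = [3, 2]
r2 m[E→φ3] = [4, 4]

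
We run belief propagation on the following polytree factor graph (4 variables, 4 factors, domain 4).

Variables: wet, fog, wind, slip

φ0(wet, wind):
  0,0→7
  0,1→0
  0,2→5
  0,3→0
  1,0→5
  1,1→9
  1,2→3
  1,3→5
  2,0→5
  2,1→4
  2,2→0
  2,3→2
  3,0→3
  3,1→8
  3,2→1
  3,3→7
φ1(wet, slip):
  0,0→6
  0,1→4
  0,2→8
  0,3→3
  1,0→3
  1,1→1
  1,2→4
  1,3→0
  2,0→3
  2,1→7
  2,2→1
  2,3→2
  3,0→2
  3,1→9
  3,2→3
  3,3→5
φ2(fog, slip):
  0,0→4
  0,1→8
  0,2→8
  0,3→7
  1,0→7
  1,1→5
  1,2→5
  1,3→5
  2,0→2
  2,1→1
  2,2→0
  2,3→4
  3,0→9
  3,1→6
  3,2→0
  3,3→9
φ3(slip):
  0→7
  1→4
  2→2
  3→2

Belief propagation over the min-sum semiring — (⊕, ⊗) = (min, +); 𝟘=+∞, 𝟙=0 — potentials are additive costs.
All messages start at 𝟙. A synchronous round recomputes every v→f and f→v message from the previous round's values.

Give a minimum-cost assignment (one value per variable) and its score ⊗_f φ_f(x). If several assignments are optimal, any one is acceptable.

assignment: (wet=2, fog=2, wind=2, slip=2); score = 3

init: all messages = 𝟙 over 4 values
r1 m[φ0→wet] = [0, 3, 0, 1]
r1 m[φ0→wind] = [3, 0, 0, 0]
r1 m[φ1→wet] = [3, 0, 1, 2]
r1 m[φ1→slip] = [2, 1, 1, 0]
r1 m[φ2→fog] = [4, 5, 0, 0]
r1 m[φ2→slip] = [2, 1, 0, 4]
r1 m[φ3→slip] = [7, 4, 2, 2]
r1 m[wet→φ0] = [0, 0, 0, 0]
r1 m[wet→φ1] = [0, 0, 0, 0]
r1 m[fog→φ2] = [0, 0, 0, 0]
r1 m[wind→φ0] = [0, 0, 0, 0]
r1 m[slip→φ1] = [0, 0, 0, 0]
r1 m[slip→φ2] = [0, 0, 0, 0]
r1 m[slip→φ3] = [0, 0, 0, 0]
r2 m[φ0→wet] = [0, 3, 0, 1]
r2 m[φ0→wind] = [3, 0, 0, 0]
r2 m[φ1→wet] = [3, 0, 1, 2]
r2 m[φ1→slip] = [2, 1, 1, 0]
r2 m[φ2→fog] = [4, 5, 0, 0]
r2 m[φ2→slip] = [2, 1, 0, 4]
r2 m[φ3→slip] = [7, 4, 2, 2]
r2 m[wet→φ0] = [3, 0, 1, 2]
r2 m[wet→φ1] = [0, 3, 0, 1]
r2 m[fog→φ2] = [0, 0, 0, 0]
r2 m[wind→φ0] = [0, 0, 0, 0]
r2 m[slip→φ1] = [9, 5, 2, 6]
r2 m[slip→φ2] = [9, 5, 3, 2]
r2 m[slip→φ3] = [4, 2, 1, 4]
r3 m[φ0→wet] = [0, 3, 0, 1]
r3 m[φ0→wind] = [5, 3, 1, 3]
r3 m[φ1→wet] = [9, 6, 3, 5]
r3 m[φ1→slip] = [3, 4, 1, 2]
r3 m[φ2→fog] = [9, 7, 3, 3]
r3 m[φ2→slip] = [2, 1, 0, 4]
r3 m[φ3→slip] = [7, 4, 2, 2]
r3 m[wet→φ0] = [3, 0, 1, 2]
r3 m[wet→φ1] = [0, 3, 0, 1]
r3 m[fog→φ2] = [0, 0, 0, 0]
r3 m[wind→φ0] = [0, 0, 0, 0]
r3 m[slip→φ1] = [9, 5, 2, 6]
r3 m[slip→φ2] = [9, 5, 3, 2]
r3 m[slip→φ3] = [4, 2, 1, 4]
r4 m[φ0→wet] = [0, 3, 0, 1]
r4 m[φ0→wind] = [5, 3, 1, 3]
r4 m[φ1→wet] = [9, 6, 3, 5]
r4 m[φ1→slip] = [3, 4, 1, 2]
r4 m[φ2→fog] = [9, 7, 3, 3]
r4 m[φ2→slip] = [2, 1, 0, 4]
r4 m[φ3→slip] = [7, 4, 2, 2]
r4 m[wet→φ0] = [9, 6, 3, 5]
r4 m[wet→φ1] = [0, 3, 0, 1]
r4 m[fog→φ2] = [0, 0, 0, 0]
r4 m[wind→φ0] = [0, 0, 0, 0]
r4 m[slip→φ1] = [9, 5, 2, 6]
r4 m[slip→φ2] = [10, 8, 3, 4]
r4 m[slip→φ3] = [5, 5, 1, 6]
r5 m[φ0→wet] = [0, 3, 0, 1]
r5 m[φ0→wind] = [8, 7, 3, 5]
r5 m[φ1→wet] = [9, 6, 3, 5]
r5 m[φ1→slip] = [3, 4, 1, 2]
r5 m[φ2→fog] = [11, 8, 3, 3]
r5 m[φ2→slip] = [2, 1, 0, 4]
r5 m[φ3→slip] = [7, 4, 2, 2]
r5 m[wet→φ0] = [9, 6, 3, 5]
r5 m[wet→φ1] = [0, 3, 0, 1]
r5 m[fog→φ2] = [0, 0, 0, 0]
r5 m[wind→φ0] = [0, 0, 0, 0]
r5 m[slip→φ1] = [9, 5, 2, 6]
r5 m[slip→φ2] = [10, 8, 3, 4]
r5 m[slip→φ3] = [5, 5, 1, 6]
r6 m[φ0→wet] = [0, 3, 0, 1]
r6 m[φ0→wind] = [8, 7, 3, 5]
r6 m[φ1→wet] = [9, 6, 3, 5]
r6 m[φ1→slip] = [3, 4, 1, 2]
r6 m[φ2→fog] = [11, 8, 3, 3]
r6 m[φ2→slip] = [2, 1, 0, 4]
r6 m[φ3→slip] = [7, 4, 2, 2]
r6 m[wet→φ0] = [9, 6, 3, 5]
r6 m[wet→φ1] = [0, 3, 0, 1]
r6 m[fog→φ2] = [0, 0, 0, 0]
r6 m[wind→φ0] = [0, 0, 0, 0]
r6 m[slip→φ1] = [9, 5, 2, 6]
r6 m[slip→φ2] = [10, 8, 3, 4]
r6 m[slip→φ3] = [5, 5, 1, 6]
fixed point reached at round 6
traceback from wet: (wet=2, fog=2, wind=2, slip=2), score=3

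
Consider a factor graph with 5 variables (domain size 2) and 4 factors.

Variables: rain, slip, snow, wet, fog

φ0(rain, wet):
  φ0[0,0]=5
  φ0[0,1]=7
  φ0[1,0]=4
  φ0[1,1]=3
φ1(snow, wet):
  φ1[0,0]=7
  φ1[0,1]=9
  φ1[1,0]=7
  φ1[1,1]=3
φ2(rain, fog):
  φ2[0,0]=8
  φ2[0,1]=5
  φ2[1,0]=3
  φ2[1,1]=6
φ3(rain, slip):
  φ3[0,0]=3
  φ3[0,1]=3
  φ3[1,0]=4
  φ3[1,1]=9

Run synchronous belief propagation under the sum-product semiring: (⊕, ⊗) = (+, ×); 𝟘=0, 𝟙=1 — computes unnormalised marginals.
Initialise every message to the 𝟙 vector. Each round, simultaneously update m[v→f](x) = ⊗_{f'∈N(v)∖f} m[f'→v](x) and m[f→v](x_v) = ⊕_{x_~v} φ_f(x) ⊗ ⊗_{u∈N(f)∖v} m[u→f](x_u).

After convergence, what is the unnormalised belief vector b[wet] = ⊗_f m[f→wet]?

init: all messages = 𝟙 over 2 values
r1 m[φ0→rain] = [12, 7]
r1 m[φ0→wet] = [9, 10]
r1 m[φ1→snow] = [16, 10]
r1 m[φ1→wet] = [14, 12]
r1 m[φ2→rain] = [13, 9]
r1 m[φ2→fog] = [11, 11]
r1 m[φ3→rain] = [6, 13]
r1 m[φ3→slip] = [7, 12]
r1 m[rain→φ0] = [1, 1]
r1 m[rain→φ2] = [1, 1]
r1 m[rain→φ3] = [1, 1]
r1 m[slip→φ3] = [1, 1]
r1 m[snow→φ1] = [1, 1]
r1 m[wet→φ0] = [1, 1]
r1 m[wet→φ1] = [1, 1]
r1 m[fog→φ2] = [1, 1]
r2 m[φ0→rain] = [12, 7]
r2 m[φ0→wet] = [9, 10]
r2 m[φ1→snow] = [16, 10]
r2 m[φ1→wet] = [14, 12]
r2 m[φ2→rain] = [13, 9]
r2 m[φ2→fog] = [11, 11]
r2 m[φ3→rain] = [6, 13]
r2 m[φ3→slip] = [7, 12]
r2 m[rain→φ0] = [78, 117]
r2 m[rain→φ2] = [72, 91]
r2 m[rain→φ3] = [156, 63]
r2 m[slip→φ3] = [1, 1]
r2 m[snow→φ1] = [1, 1]
r2 m[wet→φ0] = [14, 12]
r2 m[wet→φ1] = [9, 10]
r2 m[fog→φ2] = [1, 1]
r3 m[φ0→rain] = [154, 92]
r3 m[φ0→wet] = [858, 897]
r3 m[φ1→snow] = [153, 93]
r3 m[φ1→wet] = [14, 12]
r3 m[φ2→rain] = [13, 9]
r3 m[φ2→fog] = [849, 906]
r3 m[φ3→rain] = [6, 13]
r3 m[φ3→slip] = [720, 1035]
r3 m[rain→φ0] = [78, 117]
r3 m[rain→φ2] = [72, 91]
r3 m[rain→φ3] = [156, 63]
r3 m[slip→φ3] = [1, 1]
r3 m[snow→φ1] = [1, 1]
r3 m[wet→φ0] = [14, 12]
r3 m[wet→φ1] = [9, 10]
r3 m[fog→φ2] = [1, 1]
r4 m[φ0→rain] = [154, 92]
r4 m[φ0→wet] = [858, 897]
r4 m[φ1→snow] = [153, 93]
r4 m[φ1→wet] = [14, 12]
r4 m[φ2→rain] = [13, 9]
r4 m[φ2→fog] = [849, 906]
r4 m[φ3→rain] = [6, 13]
r4 m[φ3→slip] = [720, 1035]
r4 m[rain→φ0] = [78, 117]
r4 m[rain→φ2] = [924, 1196]
r4 m[rain→φ3] = [2002, 828]
r4 m[slip→φ3] = [1, 1]
r4 m[snow→φ1] = [1, 1]
r4 m[wet→φ0] = [14, 12]
r4 m[wet→φ1] = [858, 897]
r4 m[fog→φ2] = [1, 1]
r5 m[φ0→rain] = [154, 92]
r5 m[φ0→wet] = [858, 897]
r5 m[φ1→snow] = [14079, 8697]
r5 m[φ1→wet] = [14, 12]
r5 m[φ2→rain] = [13, 9]
r5 m[φ2→fog] = [10980, 11796]
r5 m[φ3→rain] = [6, 13]
r5 m[φ3→slip] = [9318, 13458]
r5 m[rain→φ0] = [78, 117]
r5 m[rain→φ2] = [924, 1196]
r5 m[rain→φ3] = [2002, 828]
r5 m[slip→φ3] = [1, 1]
r5 m[snow→φ1] = [1, 1]
r5 m[wet→φ0] = [14, 12]
r5 m[wet→φ1] = [858, 897]
r5 m[fog→φ2] = [1, 1]
r6 m[φ0→rain] = [154, 92]
r6 m[φ0→wet] = [858, 897]
r6 m[φ1→snow] = [14079, 8697]
r6 m[φ1→wet] = [14, 12]
r6 m[φ2→rain] = [13, 9]
r6 m[φ2→fog] = [10980, 11796]
r6 m[φ3→rain] = [6, 13]
r6 m[φ3→slip] = [9318, 13458]
r6 m[rain→φ0] = [78, 117]
r6 m[rain→φ2] = [924, 1196]
r6 m[rain→φ3] = [2002, 828]
r6 m[slip→φ3] = [1, 1]
r6 m[snow→φ1] = [1, 1]
r6 m[wet→φ0] = [14, 12]
r6 m[wet→φ1] = [858, 897]
r6 m[fog→φ2] = [1, 1]
fixed point reached at round 6
b[wet] = ⊗ incoming = [12012, 10764]

b[wet] = [12012, 10764]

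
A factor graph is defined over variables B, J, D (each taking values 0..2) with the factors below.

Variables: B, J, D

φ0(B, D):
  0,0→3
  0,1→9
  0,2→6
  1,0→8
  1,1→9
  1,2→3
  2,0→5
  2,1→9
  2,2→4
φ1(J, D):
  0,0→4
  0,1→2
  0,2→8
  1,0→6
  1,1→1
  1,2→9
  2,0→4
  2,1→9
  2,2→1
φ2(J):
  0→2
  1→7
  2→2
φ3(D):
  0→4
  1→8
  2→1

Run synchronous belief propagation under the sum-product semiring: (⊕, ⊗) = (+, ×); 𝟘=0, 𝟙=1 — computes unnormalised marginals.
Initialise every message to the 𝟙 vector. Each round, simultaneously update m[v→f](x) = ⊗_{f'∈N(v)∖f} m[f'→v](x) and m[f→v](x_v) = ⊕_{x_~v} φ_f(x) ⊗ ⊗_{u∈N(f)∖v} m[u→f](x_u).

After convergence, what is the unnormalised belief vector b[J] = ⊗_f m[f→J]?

init: all messages = 𝟙 over 3 values
r1 m[φ0→B] = [18, 20, 18]
r1 m[φ0→D] = [16, 27, 13]
r1 m[φ1→J] = [14, 16, 14]
r1 m[φ1→D] = [14, 12, 18]
r1 m[φ2→J] = [2, 7, 2]
r1 m[φ3→D] = [4, 8, 1]
r1 m[B→φ0] = [1, 1, 1]
r1 m[J→φ1] = [1, 1, 1]
r1 m[J→φ2] = [1, 1, 1]
r1 m[D→φ0] = [1, 1, 1]
r1 m[D→φ1] = [1, 1, 1]
r1 m[D→φ3] = [1, 1, 1]
r2 m[φ0→B] = [18, 20, 18]
r2 m[φ0→D] = [16, 27, 13]
r2 m[φ1→J] = [14, 16, 14]
r2 m[φ1→D] = [14, 12, 18]
r2 m[φ2→J] = [2, 7, 2]
r2 m[φ3→D] = [4, 8, 1]
r2 m[B→φ0] = [1, 1, 1]
r2 m[J→φ1] = [2, 7, 2]
r2 m[J→φ2] = [14, 16, 14]
r2 m[D→φ0] = [56, 96, 18]
r2 m[D→φ1] = [64, 216, 13]
r2 m[D→φ3] = [224, 324, 234]
r3 m[φ0→B] = [1140, 1366, 1216]
r3 m[φ0→D] = [16, 27, 13]
r3 m[φ1→J] = [792, 717, 2213]
r3 m[φ1→D] = [58, 29, 81]
r3 m[φ2→J] = [2, 7, 2]
r3 m[φ3→D] = [4, 8, 1]
r3 m[B→φ0] = [1, 1, 1]
r3 m[J→φ1] = [2, 7, 2]
r3 m[J→φ2] = [14, 16, 14]
r3 m[D→φ0] = [56, 96, 18]
r3 m[D→φ1] = [64, 216, 13]
r3 m[D→φ3] = [224, 324, 234]
r4 m[φ0→B] = [1140, 1366, 1216]
r4 m[φ0→D] = [16, 27, 13]
r4 m[φ1→J] = [792, 717, 2213]
r4 m[φ1→D] = [58, 29, 81]
r4 m[φ2→J] = [2, 7, 2]
r4 m[φ3→D] = [4, 8, 1]
r4 m[B→φ0] = [1, 1, 1]
r4 m[J→φ1] = [2, 7, 2]
r4 m[J→φ2] = [792, 717, 2213]
r4 m[D→φ0] = [232, 232, 81]
r4 m[D→φ1] = [64, 216, 13]
r4 m[D→φ3] = [928, 783, 1053]
r5 m[φ0→B] = [3270, 4187, 3572]
r5 m[φ0→D] = [16, 27, 13]
r5 m[φ1→J] = [792, 717, 2213]
r5 m[φ1→D] = [58, 29, 81]
r5 m[φ2→J] = [2, 7, 2]
r5 m[φ3→D] = [4, 8, 1]
r5 m[B→φ0] = [1, 1, 1]
r5 m[J→φ1] = [2, 7, 2]
r5 m[J→φ2] = [792, 717, 2213]
r5 m[D→φ0] = [232, 232, 81]
r5 m[D→φ1] = [64, 216, 13]
r5 m[D→φ3] = [928, 783, 1053]
r6 m[φ0→B] = [3270, 4187, 3572]
r6 m[φ0→D] = [16, 27, 13]
r6 m[φ1→J] = [792, 717, 2213]
r6 m[φ1→D] = [58, 29, 81]
r6 m[φ2→J] = [2, 7, 2]
r6 m[φ3→D] = [4, 8, 1]
r6 m[B→φ0] = [1, 1, 1]
r6 m[J→φ1] = [2, 7, 2]
r6 m[J→φ2] = [792, 717, 2213]
r6 m[D→φ0] = [232, 232, 81]
r6 m[D→φ1] = [64, 216, 13]
r6 m[D→φ3] = [928, 783, 1053]
fixed point reached at round 6
b[J] = ⊗ incoming = [1584, 5019, 4426]

b[J] = [1584, 5019, 4426]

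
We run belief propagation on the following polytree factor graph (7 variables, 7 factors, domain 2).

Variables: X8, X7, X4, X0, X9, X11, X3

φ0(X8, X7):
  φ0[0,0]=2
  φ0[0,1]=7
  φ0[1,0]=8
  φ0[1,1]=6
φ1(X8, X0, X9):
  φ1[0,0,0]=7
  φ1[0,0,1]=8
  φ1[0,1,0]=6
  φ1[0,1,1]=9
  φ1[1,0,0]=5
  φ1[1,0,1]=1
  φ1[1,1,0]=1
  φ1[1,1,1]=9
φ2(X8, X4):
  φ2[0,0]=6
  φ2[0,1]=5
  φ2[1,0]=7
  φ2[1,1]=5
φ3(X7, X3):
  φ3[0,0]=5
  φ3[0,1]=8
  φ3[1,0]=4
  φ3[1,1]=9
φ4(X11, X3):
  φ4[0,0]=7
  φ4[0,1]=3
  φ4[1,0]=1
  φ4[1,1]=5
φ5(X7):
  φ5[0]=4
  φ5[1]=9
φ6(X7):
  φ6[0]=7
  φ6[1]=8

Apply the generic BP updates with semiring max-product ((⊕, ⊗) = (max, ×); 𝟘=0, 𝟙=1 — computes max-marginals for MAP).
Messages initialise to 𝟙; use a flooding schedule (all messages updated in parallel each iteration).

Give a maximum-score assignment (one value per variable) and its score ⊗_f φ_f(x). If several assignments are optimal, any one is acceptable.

init: all messages = 𝟙 over 2 values
r1 m[φ0→X8] = [7, 8]
r1 m[φ0→X7] = [8, 7]
r1 m[φ1→X8] = [9, 9]
r1 m[φ1→X0] = [8, 9]
r1 m[φ1→X9] = [7, 9]
r1 m[φ2→X8] = [6, 7]
r1 m[φ2→X4] = [7, 5]
r1 m[φ3→X7] = [8, 9]
r1 m[φ3→X3] = [5, 9]
r1 m[φ4→X11] = [7, 5]
r1 m[φ4→X3] = [7, 5]
r1 m[φ5→X7] = [4, 9]
r1 m[φ6→X7] = [7, 8]
r1 m[X8→φ0] = [1, 1]
r1 m[X8→φ1] = [1, 1]
r1 m[X8→φ2] = [1, 1]
r1 m[X7→φ0] = [1, 1]
r1 m[X7→φ3] = [1, 1]
r1 m[X7→φ5] = [1, 1]
r1 m[X7→φ6] = [1, 1]
r1 m[X4→φ2] = [1, 1]
r1 m[X0→φ1] = [1, 1]
r1 m[X9→φ1] = [1, 1]
r1 m[X11→φ4] = [1, 1]
r1 m[X3→φ3] = [1, 1]
r1 m[X3→φ4] = [1, 1]
r2 m[φ0→X8] = [7, 8]
r2 m[φ0→X7] = [8, 7]
r2 m[φ1→X8] = [9, 9]
r2 m[φ1→X0] = [8, 9]
r2 m[φ1→X9] = [7, 9]
r2 m[φ2→X8] = [6, 7]
r2 m[φ2→X4] = [7, 5]
r2 m[φ3→X7] = [8, 9]
r2 m[φ3→X3] = [5, 9]
r2 m[φ4→X11] = [7, 5]
r2 m[φ4→X3] = [7, 5]
r2 m[φ5→X7] = [4, 9]
r2 m[φ6→X7] = [7, 8]
r2 m[X8→φ0] = [54, 63]
r2 m[X8→φ1] = [42, 56]
r2 m[X8→φ2] = [63, 72]
r2 m[X7→φ0] = [224, 648]
r2 m[X7→φ3] = [224, 504]
r2 m[X7→φ5] = [448, 504]
r2 m[X7→φ6] = [256, 567]
r2 m[X4→φ2] = [1, 1]
r2 m[X0→φ1] = [1, 1]
r2 m[X9→φ1] = [1, 1]
r2 m[X11→φ4] = [1, 1]
r2 m[X3→φ3] = [7, 5]
r2 m[X3→φ4] = [5, 9]
r3 m[φ0→X8] = [4536, 3888]
r3 m[φ0→X7] = [504, 378]
r3 m[φ1→X8] = [9, 9]
r3 m[φ1→X0] = [336, 504]
r3 m[φ1→X9] = [294, 504]
r3 m[φ2→X8] = [6, 7]
r3 m[φ2→X4] = [504, 360]
r3 m[φ3→X7] = [40, 45]
r3 m[φ3→X3] = [2016, 4536]
r3 m[φ4→X11] = [35, 45]
r3 m[φ4→X3] = [7, 5]
r3 m[φ5→X7] = [4, 9]
r3 m[φ6→X7] = [7, 8]
r3 m[X8→φ0] = [54, 63]
r3 m[X8→φ1] = [42, 56]
r3 m[X8→φ2] = [63, 72]
r3 m[X7→φ0] = [224, 648]
r3 m[X7→φ3] = [224, 504]
r3 m[X7→φ5] = [448, 504]
r3 m[X7→φ6] = [256, 567]
r3 m[X4→φ2] = [1, 1]
r3 m[X0→φ1] = [1, 1]
r3 m[X9→φ1] = [1, 1]
r3 m[X11→φ4] = [1, 1]
r3 m[X3→φ3] = [7, 5]
r3 m[X3→φ4] = [5, 9]
r4 m[φ0→X8] = [4536, 3888]
r4 m[φ0→X7] = [504, 378]
r4 m[φ1→X8] = [9, 9]
r4 m[φ1→X0] = [336, 504]
r4 m[φ1→X9] = [294, 504]
r4 m[φ2→X8] = [6, 7]
r4 m[φ2→X4] = [504, 360]
r4 m[φ3→X7] = [40, 45]
r4 m[φ3→X3] = [2016, 4536]
r4 m[φ4→X11] = [35, 45]
r4 m[φ4→X3] = [7, 5]
r4 m[φ5→X7] = [4, 9]
r4 m[φ6→X7] = [7, 8]
r4 m[X8→φ0] = [54, 63]
r4 m[X8→φ1] = [27216, 27216]
r4 m[X8→φ2] = [40824, 34992]
r4 m[X7→φ0] = [1120, 3240]
r4 m[X7→φ3] = [14112, 27216]
r4 m[X7→φ5] = [141120, 136080]
r4 m[X7→φ6] = [80640, 153090]
r4 m[X4→φ2] = [1, 1]
r4 m[X0→φ1] = [1, 1]
r4 m[X9→φ1] = [1, 1]
r4 m[X11→φ4] = [1, 1]
r4 m[X3→φ3] = [7, 5]
r4 m[X3→φ4] = [2016, 4536]
r5 m[φ0→X8] = [22680, 19440]
r5 m[φ0→X7] = [504, 378]
r5 m[φ1→X8] = [9, 9]
r5 m[φ1→X0] = [217728, 244944]
r5 m[φ1→X9] = [190512, 244944]
r5 m[φ2→X8] = [6, 7]
r5 m[φ2→X4] = [244944, 204120]
r5 m[φ3→X7] = [40, 45]
r5 m[φ3→X3] = [108864, 244944]
r5 m[φ4→X11] = [14112, 22680]
r5 m[φ4→X3] = [7, 5]
r5 m[φ5→X7] = [4, 9]
r5 m[φ6→X7] = [7, 8]
r5 m[X8→φ0] = [54, 63]
r5 m[X8→φ1] = [27216, 27216]
r5 m[X8→φ2] = [40824, 34992]
r5 m[X7→φ0] = [1120, 3240]
r5 m[X7→φ3] = [14112, 27216]
r5 m[X7→φ5] = [141120, 136080]
r5 m[X7→φ6] = [80640, 153090]
r5 m[X4→φ2] = [1, 1]
r5 m[X0→φ1] = [1, 1]
r5 m[X9→φ1] = [1, 1]
r5 m[X11→φ4] = [1, 1]
r5 m[X3→φ3] = [7, 5]
r5 m[X3→φ4] = [2016, 4536]
r6 m[φ0→X8] = [22680, 19440]
r6 m[φ0→X7] = [504, 378]
r6 m[φ1→X8] = [9, 9]
r6 m[φ1→X0] = [217728, 244944]
r6 m[φ1→X9] = [190512, 244944]
r6 m[φ2→X8] = [6, 7]
r6 m[φ2→X4] = [244944, 204120]
r6 m[φ3→X7] = [40, 45]
r6 m[φ3→X3] = [108864, 244944]
r6 m[φ4→X11] = [14112, 22680]
r6 m[φ4→X3] = [7, 5]
r6 m[φ5→X7] = [4, 9]
r6 m[φ6→X7] = [7, 8]
r6 m[X8→φ0] = [54, 63]
r6 m[X8→φ1] = [136080, 136080]
r6 m[X8→φ2] = [204120, 174960]
r6 m[X7→φ0] = [1120, 3240]
r6 m[X7→φ3] = [14112, 27216]
r6 m[X7→φ5] = [141120, 136080]
r6 m[X7→φ6] = [80640, 153090]
r6 m[X4→φ2] = [1, 1]
r6 m[X0→φ1] = [1, 1]
r6 m[X9→φ1] = [1, 1]
r6 m[X11→φ4] = [1, 1]
r6 m[X3→φ3] = [7, 5]
r6 m[X3→φ4] = [108864, 244944]
r7 m[φ0→X8] = [22680, 19440]
r7 m[φ0→X7] = [504, 378]
r7 m[φ1→X8] = [9, 9]
r7 m[φ1→X0] = [1088640, 1224720]
r7 m[φ1→X9] = [952560, 1224720]
r7 m[φ2→X8] = [6, 7]
r7 m[φ2→X4] = [1224720, 1020600]
r7 m[φ3→X7] = [40, 45]
r7 m[φ3→X3] = [108864, 244944]
r7 m[φ4→X11] = [762048, 1224720]
r7 m[φ4→X3] = [7, 5]
r7 m[φ5→X7] = [4, 9]
r7 m[φ6→X7] = [7, 8]
r7 m[X8→φ0] = [54, 63]
r7 m[X8→φ1] = [136080, 136080]
r7 m[X8→φ2] = [204120, 174960]
r7 m[X7→φ0] = [1120, 3240]
r7 m[X7→φ3] = [14112, 27216]
r7 m[X7→φ5] = [141120, 136080]
r7 m[X7→φ6] = [80640, 153090]
r7 m[X4→φ2] = [1, 1]
r7 m[X0→φ1] = [1, 1]
r7 m[X9→φ1] = [1, 1]
r7 m[X11→φ4] = [1, 1]
r7 m[X3→φ3] = [7, 5]
r7 m[X3→φ4] = [108864, 244944]
r8 m[φ0→X8] = [22680, 19440]
r8 m[φ0→X7] = [504, 378]
r8 m[φ1→X8] = [9, 9]
r8 m[φ1→X0] = [1088640, 1224720]
r8 m[φ1→X9] = [952560, 1224720]
r8 m[φ2→X8] = [6, 7]
r8 m[φ2→X4] = [1224720, 1020600]
r8 m[φ3→X7] = [40, 45]
r8 m[φ3→X3] = [108864, 244944]
r8 m[φ4→X11] = [762048, 1224720]
r8 m[φ4→X3] = [7, 5]
r8 m[φ5→X7] = [4, 9]
r8 m[φ6→X7] = [7, 8]
r8 m[X8→φ0] = [54, 63]
r8 m[X8→φ1] = [136080, 136080]
r8 m[X8→φ2] = [204120, 174960]
r8 m[X7→φ0] = [1120, 3240]
r8 m[X7→φ3] = [14112, 27216]
r8 m[X7→φ5] = [141120, 136080]
r8 m[X7→φ6] = [80640, 153090]
r8 m[X4→φ2] = [1, 1]
r8 m[X0→φ1] = [1, 1]
r8 m[X9→φ1] = [1, 1]
r8 m[X11→φ4] = [1, 1]
r8 m[X3→φ3] = [7, 5]
r8 m[X3→φ4] = [108864, 244944]
fixed point reached at round 8
traceback from X8: (X8=0, X7=1, X4=0, X0=1, X9=1, X11=1, X3=1), score=1224720

assignment: (X8=0, X7=1, X4=0, X0=1, X9=1, X11=1, X3=1); score = 1224720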